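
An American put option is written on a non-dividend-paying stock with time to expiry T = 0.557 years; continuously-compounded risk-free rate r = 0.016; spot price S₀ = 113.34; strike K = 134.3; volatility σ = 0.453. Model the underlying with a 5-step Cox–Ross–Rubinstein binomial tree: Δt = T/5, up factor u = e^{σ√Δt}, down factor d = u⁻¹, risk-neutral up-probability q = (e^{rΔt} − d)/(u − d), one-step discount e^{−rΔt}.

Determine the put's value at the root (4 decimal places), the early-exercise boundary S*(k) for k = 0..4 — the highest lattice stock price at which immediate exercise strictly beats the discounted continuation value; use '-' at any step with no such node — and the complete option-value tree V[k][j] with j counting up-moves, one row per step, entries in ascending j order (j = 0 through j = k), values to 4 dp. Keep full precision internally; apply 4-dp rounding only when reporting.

price = 28.1088
boundary = - - 83.7637 97.4360 113.3400
tree:
28.1088
38.5392 16.3663
50.5363 25.0566 6.5558
62.2901 36.8640 11.7381 0.6934
72.3946 50.5363 20.9600 1.3061 0.0000
81.0812 62.2901 36.8640 2.4601 0.0000 0.0000

params: Δt=0.11140 u=1.16322 d=0.85968 q=0.46815 e^(-rΔt)=0.99822
t_5 payoffs: 81.0812 62.2901 36.8640 2.4601 0.0000 0.0000
t_4: node(4,0) S=61.9054 payoff=72.3946 vs cont=72.1554 → 72.3946 [stop]  node(4,1) S=83.7637 payoff=50.5363 vs cont=50.2971 → 50.5363 [stop]  node(4,2) S=113.3400 payoff=20.9600 vs cont=20.7208 → 20.9600 [stop]  node(4,3) S=153.3594 payoff=0.0000 vs cont=1.3061 → 1.3061 [wait]  node(4,4) S=207.5094 payoff=0.0000 vs cont=0.0000 → 0.0000 [wait]  ⇒ S*(4)=113.3400
t_3: node(3,0) S=72.0099 payoff=62.2901 vs cont=62.0509 → 62.2901 [stop]  node(3,1) S=97.4360 payoff=36.8640 vs cont=36.6248 → 36.8640 [stop]  node(3,2) S=131.8399 payoff=2.4601 vs cont=11.7381 → 11.7381 [wait]  node(3,3) S=178.3915 payoff=0.0000 vs cont=0.6934 → 0.6934 [wait]  ⇒ S*(3)=97.4360
t_2: node(2,0) S=83.7637 payoff=50.5363 vs cont=50.2971 → 50.5363 [stop]  node(2,1) S=113.3400 payoff=20.9600 vs cont=25.0566 → 25.0566 [wait]  node(2,2) S=153.3594 payoff=0.0000 vs cont=6.5558 → 6.5558 [wait]  ⇒ S*(2)=83.7637
t_1: node(1,0) S=97.4360 payoff=36.8640 vs cont=38.5392 → 38.5392 [wait]  node(1,1) S=131.8399 payoff=2.4601 vs cont=16.3663 → 16.3663 [wait]  ⇒ S*(1)=-
t_0: node(0,0) S=113.3400 payoff=20.9600 vs cont=28.1088 → 28.1088 [wait]  ⇒ S*(0)=-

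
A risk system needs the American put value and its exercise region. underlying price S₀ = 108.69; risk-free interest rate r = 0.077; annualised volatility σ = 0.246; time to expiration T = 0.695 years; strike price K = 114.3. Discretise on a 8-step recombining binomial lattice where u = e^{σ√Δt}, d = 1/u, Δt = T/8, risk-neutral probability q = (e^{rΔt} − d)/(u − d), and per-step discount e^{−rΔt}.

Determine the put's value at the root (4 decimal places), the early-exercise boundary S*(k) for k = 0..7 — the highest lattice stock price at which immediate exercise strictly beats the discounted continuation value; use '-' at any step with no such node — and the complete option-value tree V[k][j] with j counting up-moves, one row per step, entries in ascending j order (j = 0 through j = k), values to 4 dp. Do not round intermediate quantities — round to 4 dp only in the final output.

price = 9.8582
boundary = - - 94.0179 87.4422 94.0179 87.4422 94.0179 101.0881
tree:
9.8582
14.3702 5.9521
20.2821 9.2706 3.0626
26.8578 13.9761 5.1841 1.2060
32.9737 20.2821 8.5194 2.2699 0.2708
38.6617 26.8578 13.4793 4.1960 0.5777 0.0000
43.9519 32.9737 20.2821 7.5723 1.2326 0.0000 0.0000
48.8722 38.6617 26.8578 13.2119 2.6296 0.0000 0.0000 0.0000
53.4483 43.9519 32.9737 20.2821 5.6100 0.0000 0.0000 0.0000 0.0000

Δt=0.08687, u=1.07520, d=0.93006, q=0.52812, disc=e^(-rΔt)=0.99333
k=8 terminal: V=max(K-S,0) → 53.4483 43.9519 32.9737 20.2821 5.6100 0.0000 0.0000 0.0000 0.0000
k=7: j=0 S=65.4278 intr=48.8722 cont=48.1101 V=48.8722[EX]; j=1 S=75.6383 intr=38.6617 cont=37.8997 V=38.6617[EX]; j=2 S=87.4422 intr=26.8578 cont=26.0958 V=26.8578[EX]; j=3 S=101.0881 intr=13.2119 cont=12.4499 V=13.2119[EX]; j=4 S=116.8636 intr=0.0000 cont=2.6296 V=2.6296[hold]; j=5 S=135.1009 intr=0.0000 cont=0.0000 V=0.0000[hold]; j=6 S=156.1843 intr=0.0000 cont=0.0000 V=0.0000[hold]; j=7 S=180.5580 intr=0.0000 cont=0.0000 V=0.0000[hold]  S*(7)=101.0881
k=6: j=0 S=70.3481 intr=43.9519 cont=43.1899 V=43.9519[EX]; j=1 S=81.3263 intr=32.9737 cont=32.2116 V=32.9737[EX]; j=2 S=94.0179 intr=20.2821 cont=19.5201 V=20.2821[EX]; j=3 S=108.6900 intr=5.6100 cont=7.5723 V=7.5723[hold]; j=4 S=125.6518 intr=0.0000 cont=1.2326 V=1.2326[hold]; j=5 S=145.2606 intr=0.0000 cont=0.0000 V=0.0000[hold]; j=6 S=167.9295 intr=0.0000 cont=0.0000 V=0.0000[hold]  S*(6)=94.0179
k=5: j=0 S=75.6383 intr=38.6617 cont=37.8997 V=38.6617[EX]; j=1 S=87.4422 intr=26.8578 cont=26.0958 V=26.8578[EX]; j=2 S=101.0881 intr=13.2119 cont=13.4793 V=13.4793[hold]; j=3 S=116.8636 intr=0.0000 cont=4.1960 V=4.1960[hold]; j=4 S=135.1009 intr=0.0000 cont=0.5777 V=0.5777[hold]; j=5 S=156.1843 intr=0.0000 cont=0.0000 V=0.0000[hold]  S*(5)=87.4422
k=4: j=0 S=81.3263 intr=32.9737 cont=32.2116 V=32.9737[EX]; j=1 S=94.0179 intr=20.2821 cont=19.6604 V=20.2821[EX]; j=2 S=108.6900 intr=5.6100 cont=8.5194 V=8.5194[hold]; j=3 S=125.6518 intr=0.0000 cont=2.2699 V=2.2699[hold]; j=4 S=145.2606 intr=0.0000 cont=0.2708 V=0.2708[hold]  S*(4)=94.0179
k=3: j=0 S=87.4422 intr=26.8578 cont=26.0958 V=26.8578[EX]; j=1 S=101.0881 intr=13.2119 cont=13.9761 V=13.9761[hold]; j=2 S=116.8636 intr=0.0000 cont=5.1841 V=5.1841[hold]; j=3 S=135.1009 intr=0.0000 cont=1.2060 V=1.2060[hold]  S*(3)=87.4422
k=2: j=0 S=94.0179 intr=20.2821 cont=19.9210 V=20.2821[EX]; j=1 S=108.6900 intr=5.6100 cont=9.2706 V=9.2706[hold]; j=2 S=125.6518 intr=0.0000 cont=3.0626 V=3.0626[hold]  S*(2)=94.0179
k=1: j=0 S=101.0881 intr=13.2119 cont=14.3702 V=14.3702[hold]; j=1 S=116.8636 intr=0.0000 cont=5.9521 V=5.9521[hold]  S*(1)=-
k=0: j=0 S=108.6900 intr=5.6100 cont=9.8582 V=9.8582[hold]  S*(0)=-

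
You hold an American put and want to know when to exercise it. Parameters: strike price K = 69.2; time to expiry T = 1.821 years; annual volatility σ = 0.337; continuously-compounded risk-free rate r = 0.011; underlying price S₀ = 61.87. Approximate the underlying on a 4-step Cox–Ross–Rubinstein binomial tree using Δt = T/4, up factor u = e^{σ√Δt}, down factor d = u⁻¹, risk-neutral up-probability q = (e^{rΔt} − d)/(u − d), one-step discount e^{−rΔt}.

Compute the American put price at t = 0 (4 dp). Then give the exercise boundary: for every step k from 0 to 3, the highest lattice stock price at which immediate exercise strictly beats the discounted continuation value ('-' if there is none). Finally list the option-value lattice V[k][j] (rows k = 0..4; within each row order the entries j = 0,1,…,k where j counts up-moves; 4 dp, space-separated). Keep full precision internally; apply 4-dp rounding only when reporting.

price = 15.4568
boundary = - - 39.2626 49.2867
tree:
15.4568
21.9549 7.8235
29.9374 12.6107 2.1607
37.9227 19.9133 3.9797 0.0000
44.2840 29.9374 7.3300 0.0000 0.0000

params: Δt=0.45525 u=1.25531 d=0.79662 q=0.45434 e^(-rΔt)=0.99500
t_4 payoffs: 44.2840 29.9374 7.3300 0.0000 0.0000
t_3: node(3,0) S=31.2773 payoff=37.9227 vs cont=37.5771 → 37.9227 [stop]  node(3,1) S=49.2867 payoff=19.9133 vs cont=19.5676 → 19.9133 [stop]  node(3,2) S=77.6659 payoff=0.0000 vs cont=3.9797 → 3.9797 [wait]  node(3,3) S=122.3859 payoff=0.0000 vs cont=0.0000 → 0.0000 [wait]  ⇒ S*(3)=49.2867
t_2: node(2,0) S=39.2626 payoff=29.9374 vs cont=29.5917 → 29.9374 [stop]  node(2,1) S=61.8700 payoff=7.3300 vs cont=12.6107 → 12.6107 [wait]  node(2,2) S=97.4947 payoff=0.0000 vs cont=2.1607 → 2.1607 [wait]  ⇒ S*(2)=39.2626
t_1: node(1,0) S=49.2867 payoff=19.9133 vs cont=21.9549 → 21.9549 [wait]  node(1,1) S=77.6659 payoff=0.0000 vs cont=7.8235 → 7.8235 [wait]  ⇒ S*(1)=-
t_0: node(0,0) S=61.8700 payoff=7.3300 vs cont=15.4568 → 15.4568 [wait]  ⇒ S*(0)=-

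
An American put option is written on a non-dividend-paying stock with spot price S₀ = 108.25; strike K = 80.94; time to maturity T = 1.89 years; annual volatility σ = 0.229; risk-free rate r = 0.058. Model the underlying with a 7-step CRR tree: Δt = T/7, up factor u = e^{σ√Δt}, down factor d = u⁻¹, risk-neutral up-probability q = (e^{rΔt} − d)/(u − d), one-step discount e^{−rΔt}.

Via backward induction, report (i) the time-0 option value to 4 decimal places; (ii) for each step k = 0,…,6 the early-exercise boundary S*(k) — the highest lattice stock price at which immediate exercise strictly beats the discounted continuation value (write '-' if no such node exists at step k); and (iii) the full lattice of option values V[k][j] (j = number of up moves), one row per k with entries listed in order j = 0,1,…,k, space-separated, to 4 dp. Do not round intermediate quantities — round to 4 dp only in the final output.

price = 1.5666
boundary = - - - - 67.2540 59.7091 67.2540
tree:
1.5666
2.8058 0.5420
4.9115 1.0688 0.1027
8.3534 2.0818 0.2250 0.0000
13.6860 3.9913 0.4930 0.0000 0.0000
21.2309 7.4958 1.0804 0.0000 0.0000 0.0000
27.9294 13.6860 2.3674 0.0000 0.0000 0.0000 0.0000
33.8764 21.2309 5.1878 0.0000 0.0000 0.0000 0.0000 0.0000

params: Δt=0.27000 u=1.12636 d=0.88782 q=0.53645 e^(-rΔt)=0.98446
t_7 payoffs: 33.8764 21.2309 5.1878 0.0000 0.0000 0.0000 0.0000 0.0000
t_6: node(6,0) S=53.0106 payoff=27.9294 vs cont=26.6717 → 27.9294 [stop]  node(6,1) S=67.2540 payoff=13.6860 vs cont=12.4284 → 13.6860 [stop]  node(6,2) S=85.3243 payoff=0.0000 vs cont=2.3674 → 2.3674 [wait]  node(6,3) S=108.2500 payoff=0.0000 vs cont=0.0000 → 0.0000 [wait]  node(6,4) S=137.3355 payoff=0.0000 vs cont=0.0000 → 0.0000 [wait]  node(6,5) S=174.2360 payoff=0.0000 vs cont=0.0000 → 0.0000 [wait]  node(6,6) S=221.0513 payoff=0.0000 vs cont=0.0000 → 0.0000 [wait]  ⇒ S*(6)=67.2540
t_5: node(5,0) S=59.7091 payoff=21.2309 vs cont=19.9733 → 21.2309 [stop]  node(5,1) S=75.7522 payoff=5.1878 vs cont=7.4958 → 7.4958 [wait]  node(5,2) S=96.1060 payoff=0.0000 vs cont=1.0804 → 1.0804 [wait]  node(5,3) S=121.9286 payoff=0.0000 vs cont=0.0000 → 0.0000 [wait]  node(5,4) S=154.6894 payoff=0.0000 vs cont=0.0000 → 0.0000 [wait]  node(5,5) S=196.2526 payoff=0.0000 vs cont=0.0000 → 0.0000 [wait]  ⇒ S*(5)=59.7091
t_4: node(4,0) S=67.2540 payoff=13.6860 vs cont=13.6473 → 13.6860 [stop]  node(4,1) S=85.3243 payoff=0.0000 vs cont=3.9913 → 3.9913 [wait]  node(4,2) S=108.2500 payoff=0.0000 vs cont=0.4930 → 0.4930 [wait]  node(4,3) S=137.3355 payoff=0.0000 vs cont=0.0000 → 0.0000 [wait]  node(4,4) S=174.2360 payoff=0.0000 vs cont=0.0000 → 0.0000 [wait]  ⇒ S*(4)=67.2540
t_3: node(3,0) S=75.7522 payoff=5.1878 vs cont=8.3534 → 8.3534 [wait]  node(3,1) S=96.1060 payoff=0.0000 vs cont=2.0818 → 2.0818 [wait]  node(3,2) S=121.9286 payoff=0.0000 vs cont=0.2250 → 0.2250 [wait]  node(3,3) S=154.6894 payoff=0.0000 vs cont=0.0000 → 0.0000 [wait]  ⇒ S*(3)=-
t_2: node(2,0) S=85.3243 payoff=0.0000 vs cont=4.9115 → 4.9115 [wait]  node(2,1) S=108.2500 payoff=0.0000 vs cont=1.0688 → 1.0688 [wait]  node(2,2) S=137.3355 payoff=0.0000 vs cont=0.1027 → 0.1027 [wait]  ⇒ S*(2)=-
t_1: node(1,0) S=96.1060 payoff=0.0000 vs cont=2.8058 → 2.8058 [wait]  node(1,1) S=121.9286 payoff=0.0000 vs cont=0.5420 → 0.5420 [wait]  ⇒ S*(1)=-
t_0: node(0,0) S=108.2500 payoff=0.0000 vs cont=1.5666 → 1.5666 [wait]  ⇒ S*(0)=-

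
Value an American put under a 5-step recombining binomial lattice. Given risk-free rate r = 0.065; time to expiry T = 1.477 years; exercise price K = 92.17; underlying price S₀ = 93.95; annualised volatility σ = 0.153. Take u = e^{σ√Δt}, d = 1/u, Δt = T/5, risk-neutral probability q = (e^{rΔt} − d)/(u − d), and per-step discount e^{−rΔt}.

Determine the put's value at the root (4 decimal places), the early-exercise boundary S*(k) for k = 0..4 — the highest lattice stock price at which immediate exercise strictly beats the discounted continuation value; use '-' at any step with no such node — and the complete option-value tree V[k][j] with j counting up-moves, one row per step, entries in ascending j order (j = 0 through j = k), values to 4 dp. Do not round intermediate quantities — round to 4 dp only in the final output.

Δt=0.29540, u=1.08671, d=0.92021, q=0.59565, disc=e^(-rΔt)=0.98098
k=5 terminal: V=max(K-S,0) → 30.1796 18.9629 5.7165 0.0000 0.0000 0.0000
k=4: j=0 S=67.3657 intr=24.8043 cont=23.0514 V=24.8043[EX]; j=1 S=79.5551 intr=12.6149 cont=10.8621 V=12.6149[EX]; j=2 S=93.9500 intr=0.0000 cont=2.2675 V=2.2675[hold]; j=3 S=110.9496 intr=0.0000 cont=0.0000 V=0.0000[hold]; j=4 S=131.0251 intr=0.0000 cont=0.0000 V=0.0000[hold]  S*(4)=79.5551
k=3: j=0 S=73.2071 intr=18.9629 cont=17.2100 V=18.9629[EX]; j=1 S=86.4535 intr=5.7165 cont=6.3287 V=6.3287[hold]; j=2 S=102.0966 intr=0.0000 cont=0.8994 V=0.8994[hold]; j=3 S=120.5702 intr=0.0000 cont=0.0000 V=0.0000[hold]  S*(3)=73.2071
k=2: j=0 S=79.5551 intr=12.6149 cont=11.2198 V=12.6149[EX]; j=1 S=93.9500 intr=0.0000 cont=3.0359 V=3.0359[hold]; j=2 S=110.9496 intr=0.0000 cont=0.3568 V=0.3568[hold]  S*(2)=79.5551
k=1: j=0 S=86.4535 intr=5.7165 cont=6.7777 V=6.7777[hold]; j=1 S=102.0966 intr=0.0000 cont=1.4127 V=1.4127[hold]  S*(1)=-
k=0: j=0 S=93.9500 intr=0.0000 cont=3.5139 V=3.5139[hold]  S*(0)=-

price = 3.5139
boundary = - - 79.5551 73.2071 79.5551
tree:
3.5139
6.7777 1.4127
12.6149 3.0359 0.3568
18.9629 6.3287 0.8994 0.0000
24.8043 12.6149 2.2675 0.0000 0.0000
30.1796 18.9629 5.7165 0.0000 0.0000 0.0000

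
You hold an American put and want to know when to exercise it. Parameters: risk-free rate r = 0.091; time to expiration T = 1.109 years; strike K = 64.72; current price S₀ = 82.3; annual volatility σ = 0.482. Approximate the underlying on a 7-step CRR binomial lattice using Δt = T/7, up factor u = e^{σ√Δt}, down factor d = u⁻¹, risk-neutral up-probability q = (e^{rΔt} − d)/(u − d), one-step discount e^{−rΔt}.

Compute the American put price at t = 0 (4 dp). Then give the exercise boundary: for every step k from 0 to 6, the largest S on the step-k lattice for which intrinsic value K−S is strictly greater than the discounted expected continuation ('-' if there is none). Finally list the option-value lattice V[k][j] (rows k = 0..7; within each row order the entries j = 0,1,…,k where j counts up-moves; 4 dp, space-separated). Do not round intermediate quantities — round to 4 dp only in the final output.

Δt=0.15843  u=1.21149  d=0.82543  q=0.48980  discount=0.98569
step 7 (expiry): payoffs max(K−S,0) = 43.2337 33.1844 18.4350 0.0000 0.0000 0.0000 0.0000 0.0000
step 6: (k=6,j=0): S=26.0304, (K−S)⁺=38.6896, hold=37.7632 ⇒ V=38.6896 exercise | (k=6,j=1): S=38.2050, (K−S)⁺=26.5150, hold=25.5886 ⇒ V=26.5150 exercise | (k=6,j=2): S=56.0738, (K−S)⁺=8.6462, hold=9.2709 ⇒ V=9.2709 continue | (k=6,j=3): S=82.3000, (K−S)⁺=0.0000, hold=0.0000 ⇒ V=0.0000 continue | (k=6,j=4): S=120.7923, (K−S)⁺=0.0000, hold=0.0000 ⇒ V=0.0000 continue | (k=6,j=5): S=177.2878, (K−S)⁺=0.0000, hold=0.0000 ⇒ V=0.0000 continue | (k=6,j=6): S=260.2067, (K−S)⁺=0.0000, hold=0.0000 ⇒ V=0.0000 continue  boundary S*=38.2050
step 5: (k=5,j=0): S=31.5356, (K−S)⁺=33.1844, hold=32.2580 ⇒ V=33.1844 exercise | (k=5,j=1): S=46.2850, (K−S)⁺=18.4350, hold=17.8102 ⇒ V=18.4350 exercise | (k=5,j=2): S=67.9329, (K−S)⁺=0.0000, hold=4.6623 ⇒ V=4.6623 continue | (k=5,j=3): S=99.7056, (K−S)⁺=0.0000, hold=0.0000 ⇒ V=0.0000 continue | (k=5,j=4): S=146.3387, (K−S)⁺=0.0000, hold=0.0000 ⇒ V=0.0000 continue | (k=5,j=5): S=214.7824, (K−S)⁺=0.0000, hold=0.0000 ⇒ V=0.0000 continue  boundary S*=46.2850
step 4: (k=4,j=0): S=38.2050, (K−S)⁺=26.5150, hold=25.5886 ⇒ V=26.5150 exercise | (k=4,j=1): S=56.0738, (K−S)⁺=8.6462, hold=11.5218 ⇒ V=11.5218 continue | (k=4,j=2): S=82.3000, (K−S)⁺=0.0000, hold=2.3447 ⇒ V=2.3447 continue | (k=4,j=3): S=120.7923, (K−S)⁺=0.0000, hold=0.0000 ⇒ V=0.0000 continue | (k=4,j=4): S=177.2878, (K−S)⁺=0.0000, hold=0.0000 ⇒ V=0.0000 continue  boundary S*=38.2050
step 3: (k=3,j=0): S=46.2850, (K−S)⁺=18.4350, hold=18.8969 ⇒ V=18.8969 continue | (k=3,j=1): S=67.9329, (K−S)⁺=0.0000, hold=6.9263 ⇒ V=6.9263 continue | (k=3,j=2): S=99.7056, (K−S)⁺=0.0000, hold=1.1791 ⇒ V=1.1791 continue | (k=3,j=3): S=146.3387, (K−S)⁺=0.0000, hold=0.0000 ⇒ V=0.0000 continue  boundary S*=-
step 2: (k=2,j=0): S=56.0738, (K−S)⁺=8.6462, hold=12.8472 ⇒ V=12.8472 continue | (k=2,j=1): S=82.3000, (K−S)⁺=0.0000, hold=4.0525 ⇒ V=4.0525 continue | (k=2,j=2): S=120.7923, (K−S)⁺=0.0000, hold=0.5930 ⇒ V=0.5930 continue  boundary S*=-
step 1: (k=1,j=0): S=67.9329, (K−S)⁺=0.0000, hold=8.4173 ⇒ V=8.4173 continue | (k=1,j=1): S=99.7056, (K−S)⁺=0.0000, hold=2.3243 ⇒ V=2.3243 continue  boundary S*=-
step 0: (k=0,j=0): S=82.3000, (K−S)⁺=0.0000, hold=5.3552 ⇒ V=5.3552 continue  boundary S*=-

price = 5.3552
boundary = - - - - 38.2050 46.2850 38.2050
tree:
5.3552
8.4173 2.3243
12.8472 4.0525 0.5930
18.8969 6.9263 1.1791 0.0000
26.5150 11.5218 2.3447 0.0000 0.0000
33.1844 18.4350 4.6623 0.0000 0.0000 0.0000
38.6896 26.5150 9.2709 0.0000 0.0000 0.0000 0.0000
43.2337 33.1844 18.4350 0.0000 0.0000 0.0000 0.0000 0.0000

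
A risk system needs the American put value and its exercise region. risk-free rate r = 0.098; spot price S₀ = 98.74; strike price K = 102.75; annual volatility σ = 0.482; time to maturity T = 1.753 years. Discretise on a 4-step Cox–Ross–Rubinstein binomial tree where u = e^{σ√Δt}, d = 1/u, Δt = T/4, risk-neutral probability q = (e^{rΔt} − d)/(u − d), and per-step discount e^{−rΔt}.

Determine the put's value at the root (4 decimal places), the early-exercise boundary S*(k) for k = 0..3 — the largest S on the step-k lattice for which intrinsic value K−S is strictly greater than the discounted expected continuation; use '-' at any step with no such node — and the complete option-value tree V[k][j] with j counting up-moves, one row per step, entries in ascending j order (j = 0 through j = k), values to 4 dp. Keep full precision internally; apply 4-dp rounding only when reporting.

Δt=0.43825  u=1.37587  d=0.72681  q=0.48851  discount=0.95796
step 4 (expiry): payoffs max(K−S,0) = 75.1961 50.5899 4.0100 0.0000 0.0000
step 3: (k=3,j=0): S=37.9106, (K−S)⁺=64.8394, hold=60.5198 ⇒ V=64.8394 exercise | (k=3,j=1): S=71.7655, (K−S)⁺=30.9845, hold=26.6650 ⇒ V=30.9845 exercise | (k=3,j=2): S=135.8534, (K−S)⁺=0.0000, hold=1.9648 ⇒ V=1.9648 continue | (k=3,j=3): S=257.1729, (K−S)⁺=0.0000, hold=0.0000 ⇒ V=0.0000 continue  boundary S*=71.7655
step 2: (k=2,j=0): S=52.1601, (K−S)⁺=50.5899, hold=46.2704 ⇒ V=50.5899 exercise | (k=2,j=1): S=98.7400, (K−S)⁺=4.0100, hold=16.1015 ⇒ V=16.1015 continue | (k=2,j=2): S=186.9166, (K−S)⁺=0.0000, hold=0.9627 ⇒ V=0.9627 continue  boundary S*=52.1601
step 1: (k=1,j=0): S=71.7655, (K−S)⁺=30.9845, hold=32.3235 ⇒ V=32.3235 continue | (k=1,j=1): S=135.8534, (K−S)⁺=0.0000, hold=8.3401 ⇒ V=8.3401 continue  boundary S*=-
step 0: (k=0,j=0): S=98.7400, (K−S)⁺=4.0100, hold=19.7410 ⇒ V=19.7410 continue  boundary S*=-

price = 19.7410
boundary = - - 52.1601 71.7655
tree:
19.7410
32.3235 8.3401
50.5899 16.1015 0.9627
64.8394 30.9845 1.9648 0.0000
75.1961 50.5899 4.0100 0.0000 0.0000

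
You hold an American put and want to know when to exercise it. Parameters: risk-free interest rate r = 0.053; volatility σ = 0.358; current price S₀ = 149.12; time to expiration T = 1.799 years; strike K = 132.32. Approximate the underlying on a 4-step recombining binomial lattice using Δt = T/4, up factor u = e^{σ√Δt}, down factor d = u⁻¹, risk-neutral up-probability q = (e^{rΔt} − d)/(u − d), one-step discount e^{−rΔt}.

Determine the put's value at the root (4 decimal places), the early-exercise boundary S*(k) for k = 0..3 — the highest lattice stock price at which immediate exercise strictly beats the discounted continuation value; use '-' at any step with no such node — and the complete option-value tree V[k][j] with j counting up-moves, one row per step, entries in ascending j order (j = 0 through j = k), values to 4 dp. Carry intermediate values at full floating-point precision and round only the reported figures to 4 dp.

params: Δt=0.44975 u=1.27136 d=0.78656 q=0.49002 e^(-rΔt)=0.97645
t_4 payoffs: 75.2429 40.0631 0.0000 0.0000 0.0000
t_3: node(3,0) S=72.5656 payoff=59.7544 vs cont=56.6377 → 59.7544 [stop]  node(3,1) S=117.2917 payoff=15.0283 vs cont=19.9500 → 19.9500 [wait]  node(3,2) S=189.5852 payoff=0.0000 vs cont=0.0000 → 0.0000 [wait]  node(3,3) S=306.4370 payoff=0.0000 vs cont=0.0000 → 0.0000 [wait]  ⇒ S*(3)=72.5656
t_2: node(2,0) S=92.2569 payoff=40.0631 vs cont=39.3012 → 40.0631 [stop]  node(2,1) S=149.1200 payoff=0.0000 vs cont=9.9344 → 9.9344 [wait]  node(2,2) S=241.0309 payoff=0.0000 vs cont=0.0000 → 0.0000 [wait]  ⇒ S*(2)=92.2569
t_1: node(1,0) S=117.2917 payoff=15.0283 vs cont=24.7034 → 24.7034 [wait]  node(1,1) S=189.5852 payoff=0.0000 vs cont=4.9469 → 4.9469 [wait]  ⇒ S*(1)=-
t_0: node(0,0) S=149.1200 payoff=0.0000 vs cont=14.6684 → 14.6684 [wait]  ⇒ S*(0)=-

price = 14.6684
boundary = - - 92.2569 72.5656
tree:
14.6684
24.7034 4.9469
40.0631 9.9344 0.0000
59.7544 19.9500 0.0000 0.0000
75.2429 40.0631 0.0000 0.0000 0.0000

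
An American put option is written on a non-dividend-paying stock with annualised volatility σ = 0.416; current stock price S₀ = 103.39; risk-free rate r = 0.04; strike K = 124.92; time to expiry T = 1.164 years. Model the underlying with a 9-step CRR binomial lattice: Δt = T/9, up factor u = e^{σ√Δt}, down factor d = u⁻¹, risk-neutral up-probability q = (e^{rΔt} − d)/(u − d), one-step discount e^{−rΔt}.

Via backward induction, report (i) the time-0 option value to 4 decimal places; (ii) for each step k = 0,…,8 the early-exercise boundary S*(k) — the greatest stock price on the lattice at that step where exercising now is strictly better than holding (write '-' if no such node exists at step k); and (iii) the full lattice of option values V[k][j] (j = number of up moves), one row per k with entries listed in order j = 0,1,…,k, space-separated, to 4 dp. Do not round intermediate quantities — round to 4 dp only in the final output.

Δt=0.12933  u=1.16138  d=0.86105  q=0.47994  discount=0.99484
step 9 (expiry): payoffs max(K−S,0) = 98.0219 88.6400 75.9857 58.9176 35.8963 4.8453 0.0000 0.0000 0.0000 0.0000
step 8: (k=8,j=0): S=31.2388, (K−S)⁺=93.6812, hold=93.0366 ⇒ V=93.6812 exercise | (k=8,j=1): S=42.1348, (K−S)⁺=82.7852, hold=82.1407 ⇒ V=82.7852 exercise | (k=8,j=2): S=56.8312, (K−S)⁺=68.0888, hold=67.4443 ⇒ V=68.0888 exercise | (k=8,j=3): S=76.6536, (K−S)⁺=48.2664, hold=47.6218 ⇒ V=48.2664 exercise | (k=8,j=4): S=103.3900, (K−S)⁺=21.5300, hold=20.8854 ⇒ V=21.5300 exercise | (k=8,j=5): S=139.4519, (K−S)⁺=0.0000, hold=2.5068 ⇒ V=2.5068 continue | (k=8,j=6): S=188.0921, (K−S)⁺=0.0000, hold=0.0000 ⇒ V=0.0000 continue | (k=8,j=7): S=253.6977, (K−S)⁺=0.0000, hold=0.0000 ⇒ V=0.0000 continue | (k=8,j=8): S=342.1862, (K−S)⁺=0.0000, hold=0.0000 ⇒ V=0.0000 continue  boundary S*=103.3900
step 7: (k=7,j=0): S=36.2800, (K−S)⁺=88.6400, hold=87.9954 ⇒ V=88.6400 exercise | (k=7,j=1): S=48.9343, (K−S)⁺=75.9857, hold=75.3411 ⇒ V=75.9857 exercise | (k=7,j=2): S=66.0024, (K−S)⁺=58.9176, hold=58.2730 ⇒ V=58.9176 exercise | (k=7,j=3): S=89.0237, (K−S)⁺=35.8963, hold=35.2517 ⇒ V=35.8963 exercise | (k=7,j=4): S=120.0747, (K−S)⁺=4.8453, hold=12.3361 ⇒ V=12.3361 continue | (k=7,j=5): S=161.9562, (K−S)⁺=0.0000, hold=1.2970 ⇒ V=1.2970 continue | (k=7,j=6): S=218.4457, (K−S)⁺=0.0000, hold=0.0000 ⇒ V=0.0000 continue | (k=7,j=7): S=294.6385, (K−S)⁺=0.0000, hold=0.0000 ⇒ V=0.0000 continue  boundary S*=89.0237
step 6: (k=6,j=0): S=42.1348, (K−S)⁺=82.7852, hold=82.1407 ⇒ V=82.7852 exercise | (k=6,j=1): S=56.8312, (K−S)⁺=68.0888, hold=67.4443 ⇒ V=68.0888 exercise | (k=6,j=2): S=76.6536, (K−S)⁺=48.2664, hold=47.6218 ⇒ V=48.2664 exercise | (k=6,j=3): S=103.3900, (K−S)⁺=21.5300, hold=24.4620 ⇒ V=24.4620 continue | (k=6,j=4): S=139.4519, (K−S)⁺=0.0000, hold=7.0017 ⇒ V=7.0017 continue | (k=6,j=5): S=188.0921, (K−S)⁺=0.0000, hold=0.6710 ⇒ V=0.6710 continue | (k=6,j=6): S=253.6977, (K−S)⁺=0.0000, hold=0.0000 ⇒ V=0.0000 continue  boundary S*=76.6536
step 5: (k=5,j=0): S=48.9343, (K−S)⁺=75.9857, hold=75.3411 ⇒ V=75.9857 exercise | (k=5,j=1): S=66.0024, (K−S)⁺=58.9176, hold=58.2730 ⇒ V=58.9176 exercise | (k=5,j=2): S=89.0237, (K−S)⁺=35.8963, hold=36.6516 ⇒ V=36.6516 continue | (k=5,j=3): S=120.0747, (K−S)⁺=4.8453, hold=15.9991 ⇒ V=15.9991 continue | (k=5,j=4): S=161.9562, (K−S)⁺=0.0000, hold=3.9429 ⇒ V=3.9429 continue | (k=5,j=5): S=218.4457, (K−S)⁺=0.0000, hold=0.3472 ⇒ V=0.3472 continue  boundary S*=66.0024
step 4: (k=4,j=0): S=56.8312, (K−S)⁺=68.0888, hold=67.4443 ⇒ V=68.0888 exercise | (k=4,j=1): S=76.6536, (K−S)⁺=48.2664, hold=47.9825 ⇒ V=48.2664 exercise | (k=4,j=2): S=103.3900, (K−S)⁺=21.5300, hold=26.6017 ⇒ V=26.6017 continue | (k=4,j=3): S=139.4519, (K−S)⁺=0.0000, hold=10.1602 ⇒ V=10.1602 continue | (k=4,j=4): S=188.0921, (K−S)⁺=0.0000, hold=2.2057 ⇒ V=2.2057 continue  boundary S*=76.6536
step 3: (k=3,j=0): S=66.0024, (K−S)⁺=58.9176, hold=58.2730 ⇒ V=58.9176 exercise | (k=3,j=1): S=89.0237, (K−S)⁺=35.8963, hold=37.6733 ⇒ V=37.6733 continue | (k=3,j=2): S=120.0747, (K−S)⁺=4.8453, hold=18.6143 ⇒ V=18.6143 continue | (k=3,j=3): S=161.9562, (K−S)⁺=0.0000, hold=6.3098 ⇒ V=6.3098 continue  boundary S*=66.0024
step 2: (k=2,j=0): S=76.6536, (K−S)⁺=48.2664, hold=48.4703 ⇒ V=48.4703 continue | (k=2,j=1): S=103.3900, (K−S)⁺=21.5300, hold=28.3789 ⇒ V=28.3789 continue | (k=2,j=2): S=139.4519, (K−S)⁺=0.0000, hold=12.6433 ⇒ V=12.6433 continue  boundary S*=-
step 1: (k=1,j=0): S=89.0237, (K−S)⁺=35.8963, hold=38.6273 ⇒ V=38.6273 continue | (k=1,j=1): S=120.0747, (K−S)⁺=4.8453, hold=20.7193 ⇒ V=20.7193 continue  boundary S*=-
step 0: (k=0,j=0): S=103.3900, (K−S)⁺=21.5300, hold=29.8776 ⇒ V=29.8776 continue  boundary S*=-

price = 29.8776
boundary = - - - 66.0024 76.6536 66.0024 76.6536 89.0237 103.3900
tree:
29.8776
38.6273 20.7193
48.4703 28.3789 12.6433
58.9176 37.6733 18.6143 6.3098
68.0888 48.2664 26.6017 10.1602 2.2057
75.9857 58.9176 36.6516 15.9991 3.9429 0.3472
82.7852 68.0888 48.2664 24.4620 7.0017 0.6710 0.0000
88.6400 75.9857 58.9176 35.8963 12.3361 1.2970 0.0000 0.0000
93.6812 82.7852 68.0888 48.2664 21.5300 2.5068 0.0000 0.0000 0.0000
98.0219 88.6400 75.9857 58.9176 35.8963 4.8453 0.0000 0.0000 0.0000 0.0000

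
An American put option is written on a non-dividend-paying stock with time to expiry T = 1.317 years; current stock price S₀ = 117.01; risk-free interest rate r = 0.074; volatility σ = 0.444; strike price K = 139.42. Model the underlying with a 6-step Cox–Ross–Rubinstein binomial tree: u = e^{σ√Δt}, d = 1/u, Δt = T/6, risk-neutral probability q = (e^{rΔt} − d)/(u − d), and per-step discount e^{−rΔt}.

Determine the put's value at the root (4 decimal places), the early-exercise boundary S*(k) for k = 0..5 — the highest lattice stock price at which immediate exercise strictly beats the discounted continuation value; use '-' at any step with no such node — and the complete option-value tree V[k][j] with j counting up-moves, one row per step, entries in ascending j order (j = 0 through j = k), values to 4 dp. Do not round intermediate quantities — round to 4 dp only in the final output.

price = 32.9012
boundary = - - 77.1865 62.6903 77.1865 95.0347
tree:
32.9012
46.0661 20.1536
62.2335 30.6016 9.8366
76.7297 44.7285 16.7644 2.8772
88.5034 62.2335 27.8113 5.7033 0.0000
98.0659 76.7297 44.3853 11.3053 0.0000 0.0000
105.8325 88.5034 62.2335 22.4100 0.0000 0.0000 0.0000

Δt=0.21950, u=1.23123, d=0.81219, q=0.48726, disc=e^(-rΔt)=0.98389
k=6 terminal: V=max(K-S,0) → 105.8325 88.5034 62.2335 22.4100 0.0000 0.0000 0.0000
k=5: j=0 S=41.3541 intr=98.0659 cont=95.8196 V=98.0659[EX]; j=1 S=62.6903 intr=76.7297 cont=74.4834 V=76.7297[EX]; j=2 S=95.0347 intr=44.3853 cont=42.1390 V=44.3853[EX]; j=3 S=144.0668 intr=0.0000 cont=11.3053 V=11.3053[hold]; j=4 S=218.3965 intr=0.0000 cont=0.0000 V=0.0000[hold]; j=5 S=331.0759 intr=0.0000 cont=0.0000 V=0.0000[hold]  S*(5)=95.0347
k=4: j=0 S=50.9166 intr=88.5034 cont=86.2571 V=88.5034[EX]; j=1 S=77.1865 intr=62.2335 cont=59.9872 V=62.2335[EX]; j=2 S=117.0100 intr=22.4100 cont=27.8113 V=27.8113[hold]; j=3 S=177.3801 intr=0.0000 cont=5.7033 V=5.7033[hold]; j=4 S=268.8975 intr=0.0000 cont=0.0000 V=0.0000[hold]  S*(4)=77.1865
k=3: j=0 S=62.6903 intr=76.7297 cont=74.4834 V=76.7297[EX]; j=1 S=95.0347 intr=44.3853 cont=44.7285 V=44.7285[hold]; j=2 S=144.0668 intr=0.0000 cont=16.7644 V=16.7644[hold]; j=3 S=218.3965 intr=0.0000 cont=2.8772 V=2.8772[hold]  S*(3)=62.6903
k=2: j=0 S=77.1865 intr=62.2335 cont=60.1517 V=62.2335[EX]; j=1 S=117.0100 intr=22.4100 cont=30.6016 V=30.6016[hold]; j=2 S=177.3801 intr=0.0000 cont=9.8366 V=9.8366[hold]  S*(2)=77.1865
k=1: j=0 S=95.0347 intr=44.3853 cont=46.0661 V=46.0661[hold]; j=1 S=144.0668 intr=0.0000 cont=20.1536 V=20.1536[hold]  S*(1)=-
k=0: j=0 S=117.0100 intr=22.4100 cont=32.9012 V=32.9012[hold]  S*(0)=-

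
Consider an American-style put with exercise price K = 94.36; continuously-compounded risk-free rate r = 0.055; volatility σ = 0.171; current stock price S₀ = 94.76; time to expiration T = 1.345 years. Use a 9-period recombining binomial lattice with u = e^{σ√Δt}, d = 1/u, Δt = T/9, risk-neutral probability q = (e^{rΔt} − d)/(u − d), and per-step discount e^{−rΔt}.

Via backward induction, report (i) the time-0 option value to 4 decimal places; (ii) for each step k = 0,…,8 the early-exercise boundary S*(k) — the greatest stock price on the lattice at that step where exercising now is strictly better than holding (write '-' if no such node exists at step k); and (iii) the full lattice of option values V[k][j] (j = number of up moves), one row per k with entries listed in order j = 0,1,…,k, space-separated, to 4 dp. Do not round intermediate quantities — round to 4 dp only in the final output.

price = 4.9815
boundary = - - - 77.7137 83.0246 77.7137 83.0246 77.7137 83.0246
tree:
4.9815
7.6768 2.8144
11.4871 4.6228 1.3524
16.6463 7.3685 2.4084 0.4943
21.6175 11.3354 4.1796 0.9712 0.1050
26.2706 16.6463 7.0241 1.8761 0.2330 0.0000
30.6261 21.6175 11.3354 3.5434 0.5174 0.0000 0.0000
34.7031 26.2706 16.6463 6.4863 1.1486 0.0000 0.0000 0.0000
38.5192 30.6261 21.6175 11.3354 2.5501 0.0000 0.0000 0.0000 0.0000
42.0912 34.7031 26.2706 16.6463 5.6616 0.0000 0.0000 0.0000 0.0000 0.0000

Δt=0.14944  u=1.06834  d=0.93603  q=0.54586  discount=0.99181
step 9 (expiry): payoffs max(K−S,0) = 42.0912 34.7031 26.2706 16.6463 5.6616 0.0000 0.0000 0.0000 0.0000 0.0000
step 8: (k=8,j=0): S=55.8408, (K−S)⁺=38.5192, hold=37.7468 ⇒ V=38.5192 exercise | (k=8,j=1): S=63.7339, (K−S)⁺=30.6261, hold=29.8537 ⇒ V=30.6261 exercise | (k=8,j=2): S=72.7425, (K−S)⁺=21.6175, hold=20.8451 ⇒ V=21.6175 exercise | (k=8,j=3): S=83.0246, (K−S)⁺=11.3354, hold=10.5630 ⇒ V=11.3354 exercise | (k=8,j=4): S=94.7600, (K−S)⁺=0.0000, hold=2.5501 ⇒ V=2.5501 continue | (k=8,j=5): S=108.1542, (K−S)⁺=0.0000, hold=0.0000 ⇒ V=0.0000 continue | (k=8,j=6): S=123.4416, (K−S)⁺=0.0000, hold=0.0000 ⇒ V=0.0000 continue | (k=8,j=7): S=140.8899, (K−S)⁺=0.0000, hold=0.0000 ⇒ V=0.0000 continue | (k=8,j=8): S=160.8045, (K−S)⁺=0.0000, hold=0.0000 ⇒ V=0.0000 continue  boundary S*=83.0246
step 7: (k=7,j=0): S=59.6569, (K−S)⁺=34.7031, hold=33.9306 ⇒ V=34.7031 exercise | (k=7,j=1): S=68.0894, (K−S)⁺=26.2706, hold=25.4982 ⇒ V=26.2706 exercise | (k=7,j=2): S=77.7137, (K−S)⁺=16.6463, hold=15.8739 ⇒ V=16.6463 exercise | (k=7,j=3): S=88.6984, (K−S)⁺=5.6616, hold=6.4863 ⇒ V=6.4863 continue | (k=7,j=4): S=101.2358, (K−S)⁺=0.0000, hold=1.1486 ⇒ V=1.1486 continue | (k=7,j=5): S=115.5454, (K−S)⁺=0.0000, hold=0.0000 ⇒ V=0.0000 continue | (k=7,j=6): S=131.8775, (K−S)⁺=0.0000, hold=0.0000 ⇒ V=0.0000 continue | (k=7,j=7): S=150.5182, (K−S)⁺=0.0000, hold=0.0000 ⇒ V=0.0000 continue  boundary S*=77.7137
step 6: (k=6,j=0): S=63.7339, (K−S)⁺=30.6261, hold=29.8537 ⇒ V=30.6261 exercise | (k=6,j=1): S=72.7425, (K−S)⁺=21.6175, hold=20.8451 ⇒ V=21.6175 exercise | (k=6,j=2): S=83.0246, (K−S)⁺=11.3354, hold=11.0095 ⇒ V=11.3354 exercise | (k=6,j=3): S=94.7600, (K−S)⁺=0.0000, hold=3.5434 ⇒ V=3.5434 continue | (k=6,j=4): S=108.1542, (K−S)⁺=0.0000, hold=0.5174 ⇒ V=0.5174 continue | (k=6,j=5): S=123.4416, (K−S)⁺=0.0000, hold=0.0000 ⇒ V=0.0000 continue | (k=6,j=6): S=140.8899, (K−S)⁺=0.0000, hold=0.0000 ⇒ V=0.0000 continue  boundary S*=83.0246
step 5: (k=5,j=0): S=68.0894, (K−S)⁺=26.2706, hold=25.4982 ⇒ V=26.2706 exercise | (k=5,j=1): S=77.7137, (K−S)⁺=16.6463, hold=15.8739 ⇒ V=16.6463 exercise | (k=5,j=2): S=88.6984, (K−S)⁺=5.6616, hold=7.0241 ⇒ V=7.0241 continue | (k=5,j=3): S=101.2358, (K−S)⁺=0.0000, hold=1.8761 ⇒ V=1.8761 continue | (k=5,j=4): S=115.5454, (K−S)⁺=0.0000, hold=0.2330 ⇒ V=0.2330 continue | (k=5,j=5): S=131.8775, (K−S)⁺=0.0000, hold=0.0000 ⇒ V=0.0000 continue  boundary S*=77.7137
step 4: (k=4,j=0): S=72.7425, (K−S)⁺=21.6175, hold=20.8451 ⇒ V=21.6175 exercise | (k=4,j=1): S=83.0246, (K−S)⁺=11.3354, hold=11.3007 ⇒ V=11.3354 exercise | (k=4,j=2): S=94.7600, (K−S)⁺=0.0000, hold=4.1796 ⇒ V=4.1796 continue | (k=4,j=3): S=108.1542, (K−S)⁺=0.0000, hold=0.9712 ⇒ V=0.9712 continue | (k=4,j=4): S=123.4416, (K−S)⁺=0.0000, hold=0.1050 ⇒ V=0.1050 continue  boundary S*=83.0246
step 3: (k=3,j=0): S=77.7137, (K−S)⁺=16.6463, hold=15.8739 ⇒ V=16.6463 exercise | (k=3,j=1): S=88.6984, (K−S)⁺=5.6616, hold=7.3685 ⇒ V=7.3685 continue | (k=3,j=2): S=101.2358, (K−S)⁺=0.0000, hold=2.4084 ⇒ V=2.4084 continue | (k=3,j=3): S=115.5454, (K−S)⁺=0.0000, hold=0.4943 ⇒ V=0.4943 continue  boundary S*=77.7137
step 2: (k=2,j=0): S=83.0246, (K−S)⁺=11.3354, hold=11.4871 ⇒ V=11.4871 continue | (k=2,j=1): S=94.7600, (K−S)⁺=0.0000, hold=4.6228 ⇒ V=4.6228 continue | (k=2,j=2): S=108.1542, (K−S)⁺=0.0000, hold=1.3524 ⇒ V=1.3524 continue  boundary S*=-
step 1: (k=1,j=0): S=88.6984, (K−S)⁺=5.6616, hold=7.6768 ⇒ V=7.6768 continue | (k=1,j=1): S=101.2358, (K−S)⁺=0.0000, hold=2.8144 ⇒ V=2.8144 continue  boundary S*=-
step 0: (k=0,j=0): S=94.7600, (K−S)⁺=0.0000, hold=4.9815 ⇒ V=4.9815 continue  boundary S*=-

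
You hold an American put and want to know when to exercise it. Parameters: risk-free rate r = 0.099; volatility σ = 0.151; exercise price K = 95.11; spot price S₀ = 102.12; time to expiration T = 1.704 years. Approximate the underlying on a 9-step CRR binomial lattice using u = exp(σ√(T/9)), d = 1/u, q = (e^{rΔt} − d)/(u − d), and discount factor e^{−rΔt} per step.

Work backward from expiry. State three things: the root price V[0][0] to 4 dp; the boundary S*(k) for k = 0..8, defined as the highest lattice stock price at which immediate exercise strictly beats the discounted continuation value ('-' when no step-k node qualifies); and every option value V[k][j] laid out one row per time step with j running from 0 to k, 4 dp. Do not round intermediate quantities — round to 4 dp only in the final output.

Δt=0.18933, u=1.06791, d=0.93641, q=0.62746, disc=e^(-rΔt)=0.98143
k=9 terminal: V=max(K-S,0) → 38.5776 30.6386 21.5847 11.2594 0.0000 0.0000 0.0000 0.0000 0.0000 0.0000
k=8: j=0 S=60.3716 intr=34.7384 cont=32.9723 V=34.7384[EX]; j=1 S=68.8497 intr=26.2603 cont=24.4942 V=26.2603[EX]; j=2 S=78.5184 intr=16.5916 cont=14.8254 V=16.5916[EX]; j=3 S=89.5450 intr=5.5650 cont=4.1166 V=5.5650[EX]; j=4 S=102.1200 intr=0.0000 cont=0.0000 V=0.0000[hold]; j=5 S=116.4610 intr=0.0000 cont=0.0000 V=0.0000[hold]; j=6 S=132.8159 intr=0.0000 cont=0.0000 V=0.0000[hold]; j=7 S=151.4675 intr=0.0000 cont=0.0000 V=0.0000[hold]; j=8 S=172.7385 intr=0.0000 cont=0.0000 V=0.0000[hold]  S*(8)=89.5450
k=7: j=0 S=64.4714 intr=30.6386 cont=28.8724 V=30.6386[EX]; j=1 S=73.5253 intr=21.5847 cont=19.8186 V=21.5847[EX]; j=2 S=83.8506 intr=11.2594 cont=9.4932 V=11.2594[EX]; j=3 S=95.6260 intr=0.0000 cont=2.0347 V=2.0347[hold]; j=4 S=109.0550 intr=0.0000 cont=0.0000 V=0.0000[hold]; j=5 S=124.3699 intr=0.0000 cont=0.0000 V=0.0000[hold]; j=6 S=141.8355 intr=0.0000 cont=0.0000 V=0.0000[hold]; j=7 S=161.7538 intr=0.0000 cont=0.0000 V=0.0000[hold]  S*(7)=83.8506
k=6: j=0 S=68.8497 intr=26.2603 cont=24.4942 V=26.2603[EX]; j=1 S=78.5184 intr=16.5916 cont=14.8254 V=16.5916[EX]; j=2 S=89.5450 intr=5.5650 cont=5.3696 V=5.5650[EX]; j=3 S=102.1200 intr=0.0000 cont=0.7439 V=0.7439[hold]; j=4 S=116.4610 intr=0.0000 cont=0.0000 V=0.0000[hold]; j=5 S=132.8159 intr=0.0000 cont=0.0000 V=0.0000[hold]; j=6 S=151.4675 intr=0.0000 cont=0.0000 V=0.0000[hold]  S*(6)=89.5450
k=5: j=0 S=73.5253 intr=21.5847 cont=19.8186 V=21.5847[EX]; j=1 S=83.8506 intr=11.2594 cont=9.4932 V=11.2594[EX]; j=2 S=95.6260 intr=0.0000 cont=2.4928 V=2.4928[hold]; j=3 S=109.0550 intr=0.0000 cont=0.2720 V=0.2720[hold]; j=4 S=124.3699 intr=0.0000 cont=0.0000 V=0.0000[hold]; j=5 S=141.8355 intr=0.0000 cont=0.0000 V=0.0000[hold]  S*(5)=83.8506
k=4: j=0 S=78.5184 intr=16.5916 cont=14.8254 V=16.5916[EX]; j=1 S=89.5450 intr=5.5650 cont=5.6517 V=5.6517[hold]; j=2 S=102.1200 intr=0.0000 cont=1.0789 V=1.0789[hold]; j=3 S=116.4610 intr=0.0000 cont=0.0994 V=0.0994[hold]; j=4 S=132.8159 intr=0.0000 cont=0.0000 V=0.0000[hold]  S*(4)=78.5184
k=3: j=0 S=83.8506 intr=11.2594 cont=9.5466 V=11.2594[EX]; j=1 S=95.6260 intr=0.0000 cont=2.7308 V=2.7308[hold]; j=2 S=109.0550 intr=0.0000 cont=0.4557 V=0.4557[hold]; j=3 S=124.3699 intr=0.0000 cont=0.0364 V=0.0364[hold]  S*(3)=83.8506
k=2: j=0 S=89.5450 intr=5.5650 cont=5.7983 V=5.7983[hold]; j=1 S=102.1200 intr=0.0000 cont=1.2791 V=1.2791[hold]; j=2 S=116.4610 intr=0.0000 cont=0.1890 V=0.1890[hold]  S*(2)=-
k=1: j=0 S=95.6260 intr=0.0000 cont=2.9076 V=2.9076[hold]; j=1 S=109.0550 intr=0.0000 cont=0.5840 V=0.5840[hold]  S*(1)=-
k=0: j=0 S=102.1200 intr=0.0000 cont=1.4228 V=1.4228[hold]  S*(0)=-

price = 1.4228
boundary = - - - 83.8506 78.5184 83.8506 89.5450 83.8506 89.5450
tree:
1.4228
2.9076 0.5840
5.7983 1.2791 0.1890
11.2594 2.7308 0.4557 0.0364
16.5916 5.6517 1.0789 0.0994 0.0000
21.5847 11.2594 2.4928 0.2720 0.0000 0.0000
26.2603 16.5916 5.5650 0.7439 0.0000 0.0000 0.0000
30.6386 21.5847 11.2594 2.0347 0.0000 0.0000 0.0000 0.0000
34.7384 26.2603 16.5916 5.5650 0.0000 0.0000 0.0000 0.0000 0.0000
38.5776 30.6386 21.5847 11.2594 0.0000 0.0000 0.0000 0.0000 0.0000 0.0000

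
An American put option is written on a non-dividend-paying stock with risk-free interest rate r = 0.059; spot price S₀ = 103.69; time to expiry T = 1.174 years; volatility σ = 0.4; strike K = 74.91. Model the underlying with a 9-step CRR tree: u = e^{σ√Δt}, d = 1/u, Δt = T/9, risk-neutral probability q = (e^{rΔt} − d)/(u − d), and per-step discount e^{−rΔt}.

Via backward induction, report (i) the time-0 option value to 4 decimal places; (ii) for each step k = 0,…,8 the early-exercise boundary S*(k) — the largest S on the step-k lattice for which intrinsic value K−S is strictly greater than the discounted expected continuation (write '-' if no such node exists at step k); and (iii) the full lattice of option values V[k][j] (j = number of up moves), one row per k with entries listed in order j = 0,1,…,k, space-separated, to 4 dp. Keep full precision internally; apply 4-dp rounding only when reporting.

price = 3.9452
boundary = - - - - - 50.3533 43.5799 50.3533 58.1794
tree:
3.9452
6.0098 1.8636
8.9447 3.0569 0.6539
12.9558 4.9206 1.1699 0.1283
18.1749 7.7405 2.0700 0.2538 0.0000
24.5567 11.8345 3.6115 0.5020 0.0000 0.0000
31.3301 17.4518 6.1880 0.9931 0.0000 0.0000 0.0000
37.1924 24.5567 10.3493 1.9645 0.0000 0.0000 0.0000 0.0000
42.2661 31.3301 16.7306 3.8863 0.0000 0.0000 0.0000 0.0000 0.0000
46.6573 37.1924 24.5567 7.6880 0.0000 0.0000 0.0000 0.0000 0.0000 0.0000

Δt=0.13044, u=1.15543, d=0.86548, q=0.49059, disc=e^(-rΔt)=0.99233
k=9 terminal: V=max(K-S,0) → 46.6573 37.1924 24.5567 7.6880 0.0000 0.0000 0.0000 0.0000 0.0000 0.0000
k=8: j=0 S=32.6439 intr=42.2661 cont=41.6918 V=42.2661[EX]; j=1 S=43.5799 intr=31.3301 cont=30.7558 V=31.3301[EX]; j=2 S=58.1794 intr=16.7306 cont=16.1562 V=16.7306[EX]; j=3 S=77.6700 intr=0.0000 cont=3.8863 V=3.8863[hold]; j=4 S=103.6900 intr=0.0000 cont=0.0000 V=0.0000[hold]; j=5 S=138.4269 intr=0.0000 cont=0.0000 V=0.0000[hold]; j=6 S=184.8009 intr=0.0000 cont=0.0000 V=0.0000[hold]; j=7 S=246.7106 intr=0.0000 cont=0.0000 V=0.0000[hold]; j=8 S=329.3604 intr=0.0000 cont=0.0000 V=0.0000[hold]  S*(8)=58.1794
k=7: j=0 S=37.7176 intr=37.1924 cont=36.6181 V=37.1924[EX]; j=1 S=50.3533 intr=24.5567 cont=23.9824 V=24.5567[EX]; j=2 S=67.2220 intr=7.6880 cont=10.3493 V=10.3493[hold]; j=3 S=89.7419 intr=0.0000 cont=1.9645 V=1.9645[hold]; j=4 S=119.8060 intr=0.0000 cont=0.0000 V=0.0000[hold]; j=5 S=159.9419 intr=0.0000 cont=0.0000 V=0.0000[hold]; j=6 S=213.5236 intr=0.0000 cont=0.0000 V=0.0000[hold]; j=7 S=285.0556 intr=0.0000 cont=0.0000 V=0.0000[hold]  S*(7)=50.3533
k=6: j=0 S=43.5799 intr=31.3301 cont=30.7558 V=31.3301[EX]; j=1 S=58.1794 intr=16.7306 cont=17.4518 V=17.4518[hold]; j=2 S=77.6700 intr=0.0000 cont=6.1880 V=6.1880[hold]; j=3 S=103.6900 intr=0.0000 cont=0.9931 V=0.9931[hold]; j=4 S=138.4269 intr=0.0000 cont=0.0000 V=0.0000[hold]; j=5 S=184.8009 intr=0.0000 cont=0.0000 V=0.0000[hold]; j=6 S=246.7106 intr=0.0000 cont=0.0000 V=0.0000[hold]  S*(6)=43.5799
k=5: j=0 S=50.3533 intr=24.5567 cont=24.3336 V=24.5567[EX]; j=1 S=67.2220 intr=7.6880 cont=11.8345 V=11.8345[hold]; j=2 S=89.7419 intr=0.0000 cont=3.6115 V=3.6115[hold]; j=3 S=119.8060 intr=0.0000 cont=0.5020 V=0.5020[hold]; j=4 S=159.9419 intr=0.0000 cont=0.0000 V=0.0000[hold]; j=5 S=213.5236 intr=0.0000 cont=0.0000 V=0.0000[hold]  S*(5)=50.3533
k=4: j=0 S=58.1794 intr=16.7306 cont=18.1749 V=18.1749[hold]; j=1 S=77.6700 intr=0.0000 cont=7.7405 V=7.7405[hold]; j=2 S=103.6900 intr=0.0000 cont=2.0700 V=2.0700[hold]; j=3 S=138.4269 intr=0.0000 cont=0.2538 V=0.2538[hold]; j=4 S=184.8009 intr=0.0000 cont=0.0000 V=0.0000[hold]  S*(4)=-
k=3: j=0 S=67.2220 intr=7.6880 cont=12.9558 V=12.9558[hold]; j=1 S=89.7419 intr=0.0000 cont=4.9206 V=4.9206[hold]; j=2 S=119.8060 intr=0.0000 cont=1.1699 V=1.1699[hold]; j=3 S=159.9419 intr=0.0000 cont=0.1283 V=0.1283[hold]  S*(3)=-
k=2: j=0 S=77.6700 intr=0.0000 cont=8.9447 V=8.9447[hold]; j=1 S=103.6900 intr=0.0000 cont=3.0569 V=3.0569[hold]; j=2 S=138.4269 intr=0.0000 cont=0.6539 V=0.6539[hold]  S*(2)=-
k=1: j=0 S=89.7419 intr=0.0000 cont=6.0098 V=6.0098[hold]; j=1 S=119.8060 intr=0.0000 cont=1.8636 V=1.8636[hold]  S*(1)=-
k=0: j=0 S=103.6900 intr=0.0000 cont=3.9452 V=3.9452[hold]  S*(0)=-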